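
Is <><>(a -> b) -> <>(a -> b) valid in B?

Tableau for the negation ~(<><>(a -> b) -> <>(a -> b)):
1. ~(<><>(a -> b) -> <>(a -> b)), 0
2. <><>(a -> b), 0
3. ~<>(a -> b), 0
4. ~(a -> b), 0
5. a, 0
6. ~b, 0
7. <>(a -> b), 1
8. ~(a -> b), 1
9. a, 1
10. ~b, 1
11. a -> b, 2
12. b, 2
Accessibility: 0R0, 0R1, 1R0, 1R1, 1R2, 2R1, 2R2
The negation has an open branch (countermodel exists).

No, not valid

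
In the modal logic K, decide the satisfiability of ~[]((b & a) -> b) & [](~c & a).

1. ~[]((b & a) -> b) & [](~c & a), 0
2. ~[]((b & a) -> b), 0
3. [](~c & a), 0
4. ~((b & a) -> b), 1
5. b & a, 1
6. ~b, 1
7. b, 1
8. a, 1
Accessibility: 0R1
Branch closes: b and ~b both at 1.
All branches of the tableau close; one closing branch shown above.

Unsatisfiable (every branch closes)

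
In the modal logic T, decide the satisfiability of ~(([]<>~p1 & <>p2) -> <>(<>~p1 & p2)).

1. ~(([]<>~p1 & <>p2) -> <>(<>~p1 & p2)), u
2. []<>~p1 & <>p2, u   [~->-rule on 1]
3. ~<>(<>~p1 & p2), u   [~->-rule on 1]
4. []<>~p1, u   [&-rule on 2]
5. <>p2, u   [&-rule on 2]
6. ~(<>~p1 & p2), u   [~<>-rule on 3 via uRu]
7. <>~p1, u   [[]-rule on 4 via uRu]
8. ~p2, u   [~&-rule on 6 (branches; this branch)]
9. p2, v   [<>-rule on 5: fresh world v, uRv]
10. ~(<>~p1 & p2), v   [~<>-rule on 3 via uRv]
11. <>~p1, v   [[]-rule on 4 via uRv]
12. ~<>~p1, v   [~&-rule on 10 (branches; this branch)]
13. p1, v   [~<>-rule on 12 via vRv]
14. ~p1, w   [<>-rule on 7: fresh world w, uRw]
15. ~(<>~p1 & p2), w   [~<>-rule on 3 via uRw]
16. <>~p1, w   [[]-rule on 4 via uRw]
17. ~p2, w   [~&-rule on 15 (branches; this branch)]
18. ~p1, x   [<>-rule on 11: fresh world x, vRx]
19. p1, x   [~<>-rule on 12 via vRx]
Accessibility: uRu, uRv, uRw, vRv, vRx, wRw, xRx
Branch closes: p1 and ~p1 both at x.
(One branch shown.) All branches close.

Unsatisfiable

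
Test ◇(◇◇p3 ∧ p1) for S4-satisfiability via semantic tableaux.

1. ◇(◇◇p3 ∧ p1), u
2. ◇◇p3 ∧ p1, v
3. ◇◇p3, v
4. p1, v
5. ◇p3, w
6. p3, x
Accessibility: uRu, uRv, uRw, uRx, vRv, vRw, vRx, wRw, wRx, xRx

Yes, satisfiable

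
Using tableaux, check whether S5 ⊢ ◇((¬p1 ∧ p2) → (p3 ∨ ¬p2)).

Tableau for the negation ¬◇((¬p1 ∧ p2) → (p3 ∨ ¬p2)):
1. ¬◇((¬p1 ∧ p2) → (p3 ∨ ¬p2)), 0
2. ¬((¬p1 ∧ p2) → (p3 ∨ ¬p2)), 0
3. ¬p1 ∧ p2, 0
4. ¬(p3 ∨ ¬p2), 0
5. ¬p1, 0
6. p2, 0
7. ¬p3, 0
Accessibility: 0R0
The negation has an open branch (countermodel exists).

Invalid (countermodel exists)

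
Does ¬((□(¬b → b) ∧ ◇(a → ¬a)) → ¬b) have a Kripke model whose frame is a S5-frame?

Yes, satisfiable

1. ¬((□(¬b → b) ∧ ◇(a → ¬a)) → ¬b), 0
2. □(¬b → b) ∧ ◇(a → ¬a), 0   [¬→-rule on 1]
3. b, 0   [¬→-rule on 1]
4. □(¬b → b), 0   [∧-rule on 2]
5. ◇(a → ¬a), 0   [∧-rule on 2]
6. ¬b → b, 0   [□-rule on 4 via 0R0]
7. a → ¬a, 1   [◇-rule on 5: fresh world 1, 0R1]
8. ¬b → b, 1   [□-rule on 4 via 0R1]
9. ¬a, 1   [→-rule on 7 (branches; this branch)]
10. b, 1   [→-rule on 8 (branches; this branch)]
Accessibility: 0R0, 0R1, 1R0, 1R1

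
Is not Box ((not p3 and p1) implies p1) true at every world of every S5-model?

Invalid (countermodel exists)

Tableau for the negation Box ((not p3 and p1) implies p1):
1. Box ((not p3 and p1) implies p1), 0
2. (not p3 and p1) implies p1, 0   [Box-rule on 1 via 0R0]
3. p1, 0   [implies-rule on 2 (branches; this branch)]
Accessibility: 0R0
The negation has an open branch (countermodel exists).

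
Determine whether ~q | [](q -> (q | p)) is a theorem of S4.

Tableau for the negation ~(~q | [](q -> (q | p))):
1. ~(~q | [](q -> (q | p))), 0
2. q, 0
3. ~[](q -> (q | p)), 0
4. ~(q -> (q | p)), 1
5. q, 1
6. ~(q | p), 1
7. ~q, 1
8. ~p, 1
Accessibility: 0R0, 0R1, 1R1
Branch closes: q and ~q both at 1.
All branches of the negation close; one closing branch shown above.

Valid in S4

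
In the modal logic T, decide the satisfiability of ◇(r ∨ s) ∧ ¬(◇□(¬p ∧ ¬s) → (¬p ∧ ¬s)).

Yes, satisfiable

1. ◇(r ∨ s) ∧ ¬(◇□(¬p ∧ ¬s) → (¬p ∧ ¬s)), u
2. ◇(r ∨ s), u
3. ¬(◇□(¬p ∧ ¬s) → (¬p ∧ ¬s)), u
4. ◇□(¬p ∧ ¬s), u
5. ¬(¬p ∧ ¬s), u
6. s, u
7. r ∨ s, v
8. s, v
9. □(¬p ∧ ¬s), w
10. ¬p ∧ ¬s, w
11. ¬p, w
12. ¬s, w
Accessibility: uRu, uRv, uRw, vRv, wRw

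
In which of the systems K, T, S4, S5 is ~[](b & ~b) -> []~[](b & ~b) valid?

K-tableau for the negation ~(~[](b & ~b) -> []~[](b & ~b)):
1. ~(~[](b & ~b) -> []~[](b & ~b)), w0
2. ~[](b & ~b), w0
3. ~[]~[](b & ~b), w0
4. ~(b & ~b), w1
5. b, w1
6. [](b & ~b), w2
Accessibility: w0Rw1, w0Rw2
Complete open branch: countermodel on a K-frame, so not valid in K.
T-tableau for the negation ~(~[](b & ~b) -> []~[](b & ~b)):
1. ~(~[](b & ~b) -> []~[](b & ~b)), w0
2. ~[](b & ~b), w0
3. ~[]~[](b & ~b), w0
4. ~(b & ~b), w1
5. b, w1
6. [](b & ~b), w2
7. b & ~b, w2
8. b, w2
9. ~b, w2
Accessibility: w0Rw0, w0Rw1, w0Rw2, w1Rw1, w2Rw2
Branch closes: b and ~b both at w2.
Every branch closes (one shown): valid in T, hence also in S4, S5 (every theorem of T is a theorem of S4 and S5).

T, S4, S5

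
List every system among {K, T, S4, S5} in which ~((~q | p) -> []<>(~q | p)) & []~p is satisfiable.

K, T, S4

S5-tableau for the formula:
1. ~((~q | p) -> []<>(~q | p)) & []~p, 0
2. ~((~q | p) -> []<>(~q | p)), 0
3. []~p, 0
4. ~q | p, 0
5. ~[]<>(~q | p), 0
6. ~p, 0
7. ~q, 0
8. ~<>(~q | p), 1
9. ~p, 1
10. ~(~q | p), 0
11. q, 0
Accessibility: 0R0, 0R1, 1R0, 1R1
Branch closes: q and ~q both at 0.
Every branch closes (one shown): unsatisfiable in S5.
S4-tableau for the formula:
1. ~((~q | p) -> []<>(~q | p)) & []~p, 0
2. ~((~q | p) -> []<>(~q | p)), 0
3. []~p, 0
4. ~q | p, 0
5. ~[]<>(~q | p), 0
6. ~p, 0
7. ~q, 0
8. ~<>(~q | p), 1
9. ~p, 1
10. ~(~q | p), 1
11. q, 1
Accessibility: 0R0, 0R1, 1R1
Complete open branch: satisfiable in S4, hence also in K, T (this S4-model is also a K-model and a T-model).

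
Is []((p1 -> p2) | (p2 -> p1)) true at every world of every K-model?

Tableau for the negation ~[]((p1 -> p2) | (p2 -> p1)):
1. ~[]((p1 -> p2) | (p2 -> p1)), 0
2. ~((p1 -> p2) | (p2 -> p1)), 1   [~[]-rule on 1: fresh world 1, 0R1]
3. ~(p1 -> p2), 1   [~|-rule on 2]
4. ~(p2 -> p1), 1   [~|-rule on 2]
5. p1, 1   [~->-rule on 3]
6. ~p2, 1   [~->-rule on 3]
7. p2, 1   [~->-rule on 4]
8. ~p1, 1   [~->-rule on 4]
Accessibility: 0R1
Branch closes: p2 and ~p2 both at 1.
Every branch of the negation's tableau closes; the branch above is one of them.

Yes, valid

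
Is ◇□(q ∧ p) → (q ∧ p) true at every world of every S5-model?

Valid in S5

Tableau for the negation ¬(◇□(q ∧ p) → (q ∧ p)):
1. ¬(◇□(q ∧ p) → (q ∧ p)), 0
2. ◇□(q ∧ p), 0
3. ¬(q ∧ p), 0
4. ¬p, 0
5. □(q ∧ p), 1
6. q ∧ p, 0
7. q, 0
8. p, 0
Accessibility: 0R0, 0R1, 1R0, 1R1
Branch closes: p and ¬p both at 0.
Every branch of the negation's tableau closes; the branch above is one of them.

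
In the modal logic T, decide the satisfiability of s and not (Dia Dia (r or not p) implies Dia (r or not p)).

1. s and not (Dia Dia (r or not p) implies Dia (r or not p)), 0
2. s, 0
3. not (Dia Dia (r or not p) implies Dia (r or not p)), 0
4. Dia Dia (r or not p), 0
5. not Dia (r or not p), 0
6. not (r or not p), 0
7. not r, 0
8. p, 0
9. Dia (r or not p), 1
10. not (r or not p), 1
11. not r, 1
12. p, 1
13. r or not p, 2
14. not p, 2
Accessibility: 0R0, 0R1, 1R1, 1R2, 2R2

Satisfiable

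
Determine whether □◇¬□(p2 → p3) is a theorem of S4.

Tableau for the negation ¬□◇¬□(p2 → p3):
1. ¬□◇¬□(p2 → p3), 0
2. ¬◇¬□(p2 → p3), 1   [¬□-rule on 1: fresh world 1, 0R1]
3. □(p2 → p3), 1   [¬◇-rule on 2 via 1R1]
4. p2 → p3, 1   [□-rule on 3 via 1R1]
5. p3, 1   [→-rule on 4 (branches; this branch)]
Accessibility: 0R0, 0R1, 1R1
The negation has an open branch (countermodel exists).

Invalid (countermodel exists)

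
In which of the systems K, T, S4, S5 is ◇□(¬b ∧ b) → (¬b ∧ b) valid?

T, S4, S5

T-tableau for the negation ¬(◇□(¬b ∧ b) → (¬b ∧ b)):
1. ¬(◇□(¬b ∧ b) → (¬b ∧ b)), w0
2. ◇□(¬b ∧ b), w0   [¬→-rule on 1]
3. ¬(¬b ∧ b), w0   [¬→-rule on 1]
4. ¬b, w0   [¬∧-rule on 3 (branches; this branch)]
5. □(¬b ∧ b), w1   [◇-rule on 2: fresh world w1, w0Rw1]
6. ¬b ∧ b, w1   [□-rule on 5 via w1Rw1]
7. ¬b, w1   [∧-rule on 6]
8. b, w1   [∧-rule on 6]
Accessibility: w0Rw0, w0Rw1, w1Rw1
Branch closes: b and ¬b both at w1.
Every branch closes (one shown): valid in T, hence also in S4, S5 (every theorem of T is a theorem of S4 and S5).
K-tableau for the negation ¬(◇□(¬b ∧ b) → (¬b ∧ b)):
1. ¬(◇□(¬b ∧ b) → (¬b ∧ b)), w0
2. ◇□(¬b ∧ b), w0   [¬→-rule on 1]
3. ¬(¬b ∧ b), w0   [¬→-rule on 1]
4. ¬b, w0   [¬∧-rule on 3 (branches; this branch)]
5. □(¬b ∧ b), w1   [◇-rule on 2: fresh world w1, w0Rw1]
Accessibility: w0Rw1
Complete open branch: countermodel on a K-frame, so not valid in K.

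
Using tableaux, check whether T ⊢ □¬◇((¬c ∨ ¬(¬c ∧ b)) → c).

Tableau for the negation ¬□¬◇((¬c ∨ ¬(¬c ∧ b)) → c):
1. ¬□¬◇((¬c ∨ ¬(¬c ∧ b)) → c), w0
2. ◇((¬c ∨ ¬(¬c ∧ b)) → c), w1
3. (¬c ∨ ¬(¬c ∧ b)) → c, w2
4. c, w2
Accessibility: w0Rw0, w0Rw1, w1Rw1, w1Rw2, w2Rw2
The negation has an open branch (countermodel exists).

Invalid (countermodel exists)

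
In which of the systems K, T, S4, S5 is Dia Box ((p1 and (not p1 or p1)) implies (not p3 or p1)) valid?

T-tableau for the negation not Dia Box ((p1 and (not p1 or p1)) implies (not p3 or p1)):
1. not Dia Box ((p1 and (not p1 or p1)) implies (not p3 or p1)), w0
2. not Box ((p1 and (not p1 or p1)) implies (not p3 or p1)), w0
3. not ((p1 and (not p1 or p1)) implies (not p3 or p1)), w1
4. p1 and (not p1 or p1), w1
5. not (not p3 or p1), w1
6. p1, w1
7. not p1 or p1, w1
8. p3, w1
9. not p1, w1
Accessibility: w0Rw0, w0Rw1, w1Rw1
Branch closes: p1 and not p1 both at w1.
Every branch closes (one shown): valid in T, hence also in S4, S5 (every theorem of T is a theorem of S4 and S5).
K-tableau for the negation not Dia Box ((p1 and (not p1 or p1)) implies (not p3 or p1)):
1. not Dia Box ((p1 and (not p1 or p1)) implies (not p3 or p1)), w0
Complete open branch: countermodel on a K-frame, so not valid in K.

T, S4, S5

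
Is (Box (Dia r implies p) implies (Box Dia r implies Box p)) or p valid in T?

Yes, valid

Tableau for the negation not ((Box (Dia r implies p) implies (Box Dia r implies Box p)) or p):
1. not ((Box (Dia r implies p) implies (Box Dia r implies Box p)) or p), u
2. not (Box (Dia r implies p) implies (Box Dia r implies Box p)), u   [neg-or-rule on 1]
3. not p, u   [neg-or-rule on 1]
4. Box (Dia r implies p), u   [neg-implies-rule on 2]
5. not (Box Dia r implies Box p), u   [neg-implies-rule on 2]
6. Box Dia r, u   [neg-implies-rule on 5]
7. not Box p, u   [neg-implies-rule on 5]
8. Dia r implies p, u   [Box-rule on 4 via uRu]
9. Dia r, u   [Box-rule on 6 via uRu]
10. not Dia r, u   [implies-rule on 8 (branches; this branch)]
11. not r, u   [neg-Dia-rule on 10 via uRu]
12. not p, v   [neg-Box-rule on 7: fresh world v, uRv]
13. Dia r implies p, v   [Box-rule on 4 via uRv]
14. Dia r, v   [Box-rule on 6 via uRv]
15. not r, v   [neg-Dia-rule on 10 via uRv]
16. not Dia r, v   [implies-rule on 13 (branches; this branch)]
17. r, w   [Dia-rule on 9: fresh world w, uRw]
18. Dia r implies p, w   [Box-rule on 4 via uRw]
19. Dia r, w   [Box-rule on 6 via uRw]
20. not r, w   [neg-Dia-rule on 10 via uRw]
Accessibility: uRu, uRv, uRw, vRv, wRw
Branch closes: r and not r both at w.
Every branch of the negation's tableau closes; the branch above is one of them.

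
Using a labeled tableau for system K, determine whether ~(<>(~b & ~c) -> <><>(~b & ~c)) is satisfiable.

Satisfiable (open branch found)

1. ~(<>(~b & ~c) -> <><>(~b & ~c)), w0
2. <>(~b & ~c), w0
3. ~<><>(~b & ~c), w0
4. ~b & ~c, w1
5. ~b, w1
6. ~c, w1
7. ~<>(~b & ~c), w1
Accessibility: w0Rw1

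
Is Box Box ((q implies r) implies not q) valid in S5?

Tableau for the negation not Box Box ((q implies r) implies not q):
1. not Box Box ((q implies r) implies not q), 0
2. not Box ((q implies r) implies not q), 1
3. not ((q implies r) implies not q), 2
4. q implies r, 2
5. q, 2
6. r, 2
Accessibility: 0R0, 0R1, 0R2, 1R0, 1R1, 1R2, 2R0, 2R1, 2R2
The negation has an open branch (countermodel exists).

Not valid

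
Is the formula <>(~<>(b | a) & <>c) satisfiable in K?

1. <>(~<>(b | a) & <>c), u
2. ~<>(b | a) & <>c, v
3. ~<>(b | a), v
4. <>c, v
5. c, w
6. ~(b | a), w
7. ~b, w
8. ~a, w
Accessibility: uRv, vRw

Satisfiable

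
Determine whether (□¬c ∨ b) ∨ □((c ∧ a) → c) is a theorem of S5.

Yes, valid

Tableau for the negation ¬((□¬c ∨ b) ∨ □((c ∧ a) → c)):
1. ¬((□¬c ∨ b) ∨ □((c ∧ a) → c)), u
2. ¬(□¬c ∨ b), u
3. ¬□((c ∧ a) → c), u
4. ¬□¬c, u
5. ¬b, u
6. ¬((c ∧ a) → c), v
7. c ∧ a, v
8. ¬c, v
9. c, v
10. a, v
Accessibility: uRu, uRv, vRu, vRv
Branch closes: c and ¬c both at v.
Every branch of the negation's tableau closes; the branch above is one of them.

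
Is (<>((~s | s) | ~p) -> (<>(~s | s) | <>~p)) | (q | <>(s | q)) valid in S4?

Tableau for the negation ~((<>((~s | s) | ~p) -> (<>(~s | s) | <>~p)) | (q | <>(s | q))):
1. ~((<>((~s | s) | ~p) -> (<>(~s | s) | <>~p)) | (q | <>(s | q))), u
2. ~(<>((~s | s) | ~p) -> (<>(~s | s) | <>~p)), u
3. ~(q | <>(s | q)), u
4. <>((~s | s) | ~p), u
5. ~(<>(~s | s) | <>~p), u
6. ~q, u
7. ~<>(s | q), u
8. ~<>(~s | s), u
9. ~<>~p, u
10. ~(s | q), u
11. ~s, u
12. ~(~s | s), u
13. s, u
Accessibility: uRu
Branch closes: s and ~s both at u.
Every branch of the negation's tableau closes; the branch above is one of them.

Valid in S4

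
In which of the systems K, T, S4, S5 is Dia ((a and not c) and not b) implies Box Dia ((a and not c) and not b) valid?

S5

S4-tableau for the negation not (Dia ((a and not c) and not b) implies Box Dia ((a and not c) and not b)):
1. not (Dia ((a and not c) and not b) implies Box Dia ((a and not c) and not b)), 0
2. Dia ((a and not c) and not b), 0   [neg-implies-rule on 1]
3. not Box Dia ((a and not c) and not b), 0   [neg-implies-rule on 1]
4. (a and not c) and not b, 1   [Dia-rule on 2: fresh world 1, 0R1]
5. a and not c, 1   [and-rule on 4]
6. not b, 1   [and-rule on 4]
7. a, 1   [and-rule on 5]
8. not c, 1   [and-rule on 5]
9. not Dia ((a and not c) and not b), 2   [neg-Box-rule on 3: fresh world 2, 0R2]
10. not ((a and not c) and not b), 2   [neg-Dia-rule on 9 via 2R2]
11. b, 2   [neg-and-rule on 10 (branches; this branch)]
Accessibility: 0R0, 0R1, 0R2, 1R1, 2R2
Complete open branch: countermodel on an S4-frame, so not valid in S4, nor in K, T (the same frame is also a K-frame and a T-frame).
S5-tableau for the negation not (Dia ((a and not c) and not b) implies Box Dia ((a and not c) and not b)):
1. not (Dia ((a and not c) and not b) implies Box Dia ((a and not c) and not b)), 0
2. Dia ((a and not c) and not b), 0   [neg-implies-rule on 1]
3. not Box Dia ((a and not c) and not b), 0   [neg-implies-rule on 1]
4. (a and not c) and not b, 1   [Dia-rule on 2: fresh world 1, 0R1]
5. a and not c, 1   [and-rule on 4]
6. not b, 1   [and-rule on 4]
7. a, 1   [and-rule on 5]
8. not c, 1   [and-rule on 5]
9. not Dia ((a and not c) and not b), 2   [neg-Box-rule on 3: fresh world 2, 0R2]
10. not ((a and not c) and not b), 0   [neg-Dia-rule on 9 via 2R0]
11. not ((a and not c) and not b), 1   [neg-Dia-rule on 9 via 2R1]
12. not ((a and not c) and not b), 2   [neg-Dia-rule on 9 via 2R2]
13. not (a and not c), 0   [neg-and-rule on 10 (branches; this branch)]
14. not (a and not c), 1   [neg-and-rule on 11 (branches; this branch)]
15. b, 2   [neg-and-rule on 12 (branches; this branch)]
16. c, 0   [neg-and-rule on 13 (branches; this branch)]
17. c, 1   [neg-and-rule on 14 (branches; this branch)]
Accessibility: 0R0, 0R1, 0R2, 1R0, 1R1, 1R2, 2R0, 2R1, 2R2
Branch closes: c and not c both at 1.
Every branch closes (one shown): valid in S5.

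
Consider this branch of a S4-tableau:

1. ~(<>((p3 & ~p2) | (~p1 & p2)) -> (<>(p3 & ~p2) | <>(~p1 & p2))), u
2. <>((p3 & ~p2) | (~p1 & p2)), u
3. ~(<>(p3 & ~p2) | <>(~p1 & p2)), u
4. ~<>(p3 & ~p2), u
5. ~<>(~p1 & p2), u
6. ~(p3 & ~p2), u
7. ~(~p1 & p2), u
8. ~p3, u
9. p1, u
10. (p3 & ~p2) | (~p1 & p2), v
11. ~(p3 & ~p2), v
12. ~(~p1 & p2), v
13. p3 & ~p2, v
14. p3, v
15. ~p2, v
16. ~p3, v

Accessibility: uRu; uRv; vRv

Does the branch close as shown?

Both p3 and ~p3 appear at v.

Yes, closed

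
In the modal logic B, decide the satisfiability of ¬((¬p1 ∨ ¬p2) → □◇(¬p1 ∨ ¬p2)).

Unsatisfiable

1. ¬((¬p1 ∨ ¬p2) → □◇(¬p1 ∨ ¬p2)), 0
2. ¬p1 ∨ ¬p2, 0
3. ¬□◇(¬p1 ∨ ¬p2), 0
4. ¬p2, 0
5. ¬◇(¬p1 ∨ ¬p2), 1
6. ¬(¬p1 ∨ ¬p2), 0
7. p1, 0
8. p2, 0
Accessibility: 0R0, 0R1, 1R0, 1R1
Branch closes: p2 and ¬p2 both at 0.
Every branch closes; the branch above is one of them.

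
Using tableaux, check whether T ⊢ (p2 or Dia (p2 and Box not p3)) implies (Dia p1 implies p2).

Tableau for the negation not ((p2 or Dia (p2 and Box not p3)) implies (Dia p1 implies p2)):
1. not ((p2 or Dia (p2 and Box not p3)) implies (Dia p1 implies p2)), u
2. p2 or Dia (p2 and Box not p3), u   [neg-implies-rule on 1]
3. not (Dia p1 implies p2), u   [neg-implies-rule on 1]
4. Dia p1, u   [neg-implies-rule on 3]
5. not p2, u   [neg-implies-rule on 3]
6. Dia (p2 and Box not p3), u   [or-rule on 2 (branches; this branch)]
7. p1, v   [Dia-rule on 4: fresh world v, uRv]
8. p2 and Box not p3, w   [Dia-rule on 6: fresh world w, uRw]
9. p2, w   [and-rule on 8]
10. Box not p3, w   [and-rule on 8]
11. not p3, w   [Box-rule on 10 via wRw]
Accessibility: uRu, uRv, uRw, vRv, wRw
The negation has an open branch (countermodel exists).

No, not valid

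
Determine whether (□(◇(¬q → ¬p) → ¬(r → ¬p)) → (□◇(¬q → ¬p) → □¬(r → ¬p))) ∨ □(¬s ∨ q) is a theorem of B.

Tableau for the negation ¬((□(◇(¬q → ¬p) → ¬(r → ¬p)) → (□◇(¬q → ¬p) → □¬(r → ¬p))) ∨ □(¬s ∨ q)):
1. ¬((□(◇(¬q → ¬p) → ¬(r → ¬p)) → (□◇(¬q → ¬p) → □¬(r → ¬p))) ∨ □(¬s ∨ q)), u
2. ¬(□(◇(¬q → ¬p) → ¬(r → ¬p)) → (□◇(¬q → ¬p) → □¬(r → ¬p))), u   [¬∨-rule on 1]
3. ¬□(¬s ∨ q), u   [¬∨-rule on 1]
4. □(◇(¬q → ¬p) → ¬(r → ¬p)), u   [¬→-rule on 2]
5. ¬(□◇(¬q → ¬p) → □¬(r → ¬p)), u   [¬→-rule on 2]
6. □◇(¬q → ¬p), u   [¬→-rule on 5]
7. ¬□¬(r → ¬p), u   [¬→-rule on 5]
8. ◇(¬q → ¬p) → ¬(r → ¬p), u   [□-rule on 4 via uRu]
9. ◇(¬q → ¬p), u   [□-rule on 6 via uRu]
10. ¬(r → ¬p), u   [→-rule on 8 (branches; this branch)]
11. r, u   [¬→-rule on 10]
12. p, u   [¬→-rule on 10]
13. ¬(¬s ∨ q), v   [¬□-rule on 3: fresh world v, uRv]
14. s, v   [¬∨-rule on 13]
15. ¬q, v   [¬∨-rule on 13]
16. ◇(¬q → ¬p) → ¬(r → ¬p), v   [□-rule on 4 via uRv]
17. ◇(¬q → ¬p), v   [□-rule on 6 via uRv]
18. ¬(r → ¬p), v   [→-rule on 16 (branches; this branch)]
19. r, v   [¬→-rule on 18]
20. p, v   [¬→-rule on 18]
21. r → ¬p, w   [¬□-rule on 7: fresh world w, uRw]
22. ◇(¬q → ¬p) → ¬(r → ¬p), w   [□-rule on 4 via uRw]
23. ◇(¬q → ¬p), w   [□-rule on 6 via uRw]
24. ¬r, w   [→-rule on 21 (branches; this branch)]
25. ¬◇(¬q → ¬p), w   [→-rule on 22 (branches; this branch)]
26. ¬(¬q → ¬p), u   [¬◇-rule on 25 via wRu]
27. ¬q, u   [¬→-rule on 26]
28. ¬(¬q → ¬p), w   [¬◇-rule on 25 via wRw]
29. ¬q, w   [¬→-rule on 28]
30. p, w   [¬→-rule on 28]
31. ¬q → ¬p, x   [◇-rule on 9: fresh world x, uRx]
32. ◇(¬q → ¬p) → ¬(r → ¬p), x   [□-rule on 4 via uRx]
33. ◇(¬q → ¬p), x   [□-rule on 6 via uRx]
34. q, x   [→-rule on 31 (branches; this branch)]
35. ¬(r → ¬p), x   [→-rule on 32 (branches; this branch)]
36. r, x   [¬→-rule on 35]
37. p, x   [¬→-rule on 35]
38. ¬q → ¬p, y   [◇-rule on 17: fresh world y, vRy]
39. ¬p, y   [→-rule on 38 (branches; this branch)]
40. ¬q → ¬p, z   [◇-rule on 23: fresh world z, wRz]
41. ¬(¬q → ¬p), z   [¬◇-rule on 25 via wRz]
42. ¬q, z   [¬→-rule on 41]
43. p, z   [¬→-rule on 41]
44. ¬p, z   [→-rule on 40 (branches; this branch)]
Accessibility: uRu, uRv, uRw, uRx, vRu, vRv, vRy, wRu, wRw, wRz, xRu, xRx, yRv, yRy, zRw, zRz
Branch closes: p and ¬p both at z.
All branches of the negation close; one closing branch shown above.

Valid in B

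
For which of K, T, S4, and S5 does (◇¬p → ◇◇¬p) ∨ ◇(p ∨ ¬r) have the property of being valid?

T, S4, S5

K-tableau for the negation ¬((◇¬p → ◇◇¬p) ∨ ◇(p ∨ ¬r)):
1. ¬((◇¬p → ◇◇¬p) ∨ ◇(p ∨ ¬r)), u
2. ¬(◇¬p → ◇◇¬p), u   [¬∨-rule on 1]
3. ¬◇(p ∨ ¬r), u   [¬∨-rule on 1]
4. ◇¬p, u   [¬→-rule on 2]
5. ¬◇◇¬p, u   [¬→-rule on 2]
6. ¬p, v   [◇-rule on 4: fresh world v, uRv]
7. ¬(p ∨ ¬r), v   [¬◇-rule on 3 via uRv]
8. r, v   [¬∨-rule on 7]
9. ¬◇¬p, v   [¬◇-rule on 5 via uRv]
Accessibility: uRv
Complete open branch: countermodel on a K-frame, so not valid in K.
T-tableau for the negation ¬((◇¬p → ◇◇¬p) ∨ ◇(p ∨ ¬r)):
1. ¬((◇¬p → ◇◇¬p) ∨ ◇(p ∨ ¬r)), u
2. ¬(◇¬p → ◇◇¬p), u   [¬∨-rule on 1]
3. ¬◇(p ∨ ¬r), u   [¬∨-rule on 1]
4. ◇¬p, u   [¬→-rule on 2]
5. ¬◇◇¬p, u   [¬→-rule on 2]
6. ¬(p ∨ ¬r), u   [¬◇-rule on 3 via uRu]
7. ¬p, u   [¬∨-rule on 6]
8. r, u   [¬∨-rule on 6]
9. ¬◇¬p, u   [¬◇-rule on 5 via uRu]
10. p, u   [¬◇-rule on 9 via uRu]
Accessibility: uRu
Branch closes: p and ¬p both at u.
Every branch closes (one shown): valid in T, hence also in S4, S5 (every theorem of T is a theorem of S4 and S5).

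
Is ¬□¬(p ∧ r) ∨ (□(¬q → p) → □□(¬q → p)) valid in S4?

Valid

Tableau for the negation ¬(¬□¬(p ∧ r) ∨ (□(¬q → p) → □□(¬q → p))):
1. ¬(¬□¬(p ∧ r) ∨ (□(¬q → p) → □□(¬q → p))), 0
2. □¬(p ∧ r), 0   [¬∨-rule on 1]
3. ¬(□(¬q → p) → □□(¬q → p)), 0   [¬∨-rule on 1]
4. □(¬q → p), 0   [¬→-rule on 3]
5. ¬□□(¬q → p), 0   [¬→-rule on 3]
6. ¬(p ∧ r), 0   [□-rule on 2 via 0R0]
7. ¬q → p, 0   [□-rule on 4 via 0R0]
8. ¬r, 0   [¬∧-rule on 6 (branches; this branch)]
9. p, 0   [→-rule on 7 (branches; this branch)]
10. ¬□(¬q → p), 1   [¬□-rule on 5: fresh world 1, 0R1]
11. ¬(p ∧ r), 1   [□-rule on 2 via 0R1]
12. ¬q → p, 1   [□-rule on 4 via 0R1]
13. ¬r, 1   [¬∧-rule on 11 (branches; this branch)]
14. p, 1   [→-rule on 12 (branches; this branch)]
15. ¬(¬q → p), 2   [¬□-rule on 10: fresh world 2, 1R2]
16. ¬q, 2   [¬→-rule on 15]
17. ¬p, 2   [¬→-rule on 15]
18. ¬(p ∧ r), 2   [□-rule on 2 via 0R2]
19. ¬q → p, 2   [□-rule on 4 via 0R2]
20. ¬r, 2   [¬∧-rule on 18 (branches; this branch)]
21. p, 2   [→-rule on 19 (branches; this branch)]
Accessibility: 0R0, 0R1, 0R2, 1R1, 1R2, 2R2
Branch closes: p and ¬p both at 2.
Every branch of the negation's tableau closes; the branch above is one of them.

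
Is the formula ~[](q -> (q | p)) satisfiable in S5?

No, unsatisfiable

1. ~[](q -> (q | p)), u
2. ~(q -> (q | p)), v
3. q, v
4. ~(q | p), v
5. ~q, v
6. ~p, v
Accessibility: uRu, uRv, vRu, vRv
Branch closes: q and ~q both at v.
Every branch closes; the branch above is one of them.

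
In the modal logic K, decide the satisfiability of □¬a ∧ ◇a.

1. □¬a ∧ ◇a, 0
2. □¬a, 0
3. ◇a, 0
4. a, 1
5. ¬a, 1
Accessibility: 0R1
Branch closes: a and ¬a both at 1.
Every branch closes; the branch above is one of them.

Unsatisfiable (every branch closes)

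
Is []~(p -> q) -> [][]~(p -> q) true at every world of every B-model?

Invalid (countermodel exists)

Tableau for the negation ~([]~(p -> q) -> [][]~(p -> q)):
1. ~([]~(p -> q) -> [][]~(p -> q)), 0
2. []~(p -> q), 0
3. ~[][]~(p -> q), 0
4. ~(p -> q), 0
5. p, 0
6. ~q, 0
7. ~[]~(p -> q), 1
8. ~(p -> q), 1
9. p, 1
10. ~q, 1
11. p -> q, 2
12. q, 2
Accessibility: 0R0, 0R1, 1R0, 1R1, 1R2, 2R1, 2R2
The negation has an open branch (countermodel exists).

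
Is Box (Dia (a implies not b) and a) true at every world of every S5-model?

Tableau for the negation not Box (Dia (a implies not b) and a):
1. not Box (Dia (a implies not b) and a), 0
2. not (Dia (a implies not b) and a), 1
3. not a, 1
Accessibility: 0R0, 0R1, 1R0, 1R1
The negation has an open branch (countermodel exists).

Not valid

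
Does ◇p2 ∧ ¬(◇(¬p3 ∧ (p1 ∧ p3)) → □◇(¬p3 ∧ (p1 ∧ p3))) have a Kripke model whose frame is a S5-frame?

Unsatisfiable

1. ◇p2 ∧ ¬(◇(¬p3 ∧ (p1 ∧ p3)) → □◇(¬p3 ∧ (p1 ∧ p3))), 0
2. ◇p2, 0   [∧-rule on 1]
3. ¬(◇(¬p3 ∧ (p1 ∧ p3)) → □◇(¬p3 ∧ (p1 ∧ p3))), 0   [∧-rule on 1]
4. ◇(¬p3 ∧ (p1 ∧ p3)), 0   [¬→-rule on 3]
5. ¬□◇(¬p3 ∧ (p1 ∧ p3)), 0   [¬→-rule on 3]
6. p2, 1   [◇-rule on 2: fresh world 1, 0R1]
7. ¬p3 ∧ (p1 ∧ p3), 2   [◇-rule on 4: fresh world 2, 0R2]
8. ¬p3, 2   [∧-rule on 7]
9. p1 ∧ p3, 2   [∧-rule on 7]
10. p1, 2   [∧-rule on 9]
11. p3, 2   [∧-rule on 9]
Accessibility: 0R0, 0R1, 0R2, 1R0, 1R1, 1R2, 2R0, 2R1, 2R2
Branch closes: p3 and ¬p3 both at 2.
(One branch shown.) All branches close.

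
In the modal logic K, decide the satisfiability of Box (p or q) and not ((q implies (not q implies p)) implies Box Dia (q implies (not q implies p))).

Satisfiable

1. Box (p or q) and not ((q implies (not q implies p)) implies Box Dia (q implies (not q implies p))), 0
2. Box (p or q), 0
3. not ((q implies (not q implies p)) implies Box Dia (q implies (not q implies p))), 0
4. q implies (not q implies p), 0
5. not Box Dia (q implies (not q implies p)), 0
6. not q implies p, 0
7. p, 0
8. not Dia (q implies (not q implies p)), 1
9. p or q, 1
10. q, 1
Accessibility: 0R1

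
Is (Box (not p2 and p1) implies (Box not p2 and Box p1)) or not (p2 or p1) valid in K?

Tableau for the negation not ((Box (not p2 and p1) implies (Box not p2 and Box p1)) or not (p2 or p1)):
1. not ((Box (not p2 and p1) implies (Box not p2 and Box p1)) or not (p2 or p1)), 0
2. not (Box (not p2 and p1) implies (Box not p2 and Box p1)), 0   [neg-or-rule on 1]
3. p2 or p1, 0   [neg-or-rule on 1]
4. Box (not p2 and p1), 0   [neg-implies-rule on 2]
5. not (Box not p2 and Box p1), 0   [neg-implies-rule on 2]
6. p1, 0   [or-rule on 3 (branches; this branch)]
7. not Box p1, 0   [neg-and-rule on 5 (branches; this branch)]
8. not p1, 1   [neg-Box-rule on 7: fresh world 1, 0R1]
9. not p2 and p1, 1   [Box-rule on 4 via 0R1]
10. not p2, 1   [and-rule on 9]
11. p1, 1   [and-rule on 9]
Accessibility: 0R1
Branch closes: p1 and not p1 both at 1.
All branches of the negation close; one closing branch shown above.

Valid in K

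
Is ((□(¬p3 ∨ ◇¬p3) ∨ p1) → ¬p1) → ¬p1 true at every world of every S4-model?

Valid in S4

Tableau for the negation ¬(((□(¬p3 ∨ ◇¬p3) ∨ p1) → ¬p1) → ¬p1):
1. ¬(((□(¬p3 ∨ ◇¬p3) ∨ p1) → ¬p1) → ¬p1), w0
2. (□(¬p3 ∨ ◇¬p3) ∨ p1) → ¬p1, w0   [¬→-rule on 1]
3. p1, w0   [¬→-rule on 1]
4. ¬(□(¬p3 ∨ ◇¬p3) ∨ p1), w0   [→-rule on 2 (branches; this branch)]
5. ¬□(¬p3 ∨ ◇¬p3), w0   [¬∨-rule on 4]
6. ¬p1, w0   [¬∨-rule on 4]
Accessibility: w0Rw0
Branch closes: p1 and ¬p1 both at w0.
Every branch of the negation's tableau closes; the branch above is one of them.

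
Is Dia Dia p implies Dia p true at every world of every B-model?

Invalid (countermodel exists)

Tableau for the negation not (Dia Dia p implies Dia p):
1. not (Dia Dia p implies Dia p), w0
2. Dia Dia p, w0   [neg-implies-rule on 1]
3. not Dia p, w0   [neg-implies-rule on 1]
4. not p, w0   [neg-Dia-rule on 3 via w0Rw0]
5. Dia p, w1   [Dia-rule on 2: fresh world w1, w0Rw1]
6. not p, w1   [neg-Dia-rule on 3 via w0Rw1]
7. p, w2   [Dia-rule on 5: fresh world w2, w1Rw2]
Accessibility: w0Rw0, w0Rw1, w1Rw0, w1Rw1, w1Rw2, w2Rw1, w2Rw2
The negation has an open branch (countermodel exists).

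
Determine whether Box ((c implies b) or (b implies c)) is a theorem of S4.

Tableau for the negation not Box ((c implies b) or (b implies c)):
1. not Box ((c implies b) or (b implies c)), u
2. not ((c implies b) or (b implies c)), v   [neg-Box-rule on 1: fresh world v, uRv]
3. not (c implies b), v   [neg-or-rule on 2]
4. not (b implies c), v   [neg-or-rule on 2]
5. c, v   [neg-implies-rule on 3]
6. not b, v   [neg-implies-rule on 3]
7. b, v   [neg-implies-rule on 4]
8. not c, v   [neg-implies-rule on 4]
Accessibility: uRu, uRv, vRv
Branch closes: b and not b both at v.
Every branch of the negation's tableau closes; the branch above is one of them.

Yes, valid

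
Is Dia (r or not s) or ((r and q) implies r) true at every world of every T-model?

Tableau for the negation not (Dia (r or not s) or ((r and q) implies r)):
1. not (Dia (r or not s) or ((r and q) implies r)), u
2. not Dia (r or not s), u
3. not ((r and q) implies r), u
4. r and q, u
5. not r, u
6. r, u
7. q, u
Accessibility: uRu
Branch closes: r and not r both at u.
Every branch of the negation's tableau closes; the branch above is one of them.

Valid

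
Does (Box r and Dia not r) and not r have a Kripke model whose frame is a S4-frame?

1. (Box r and Dia not r) and not r, u
2. Box r and Dia not r, u
3. not r, u
4. Box r, u
5. Dia not r, u
6. r, u
Accessibility: uRu
Branch closes: r and not r both at u.
Every branch closes; the branch above is one of them.

Unsatisfiable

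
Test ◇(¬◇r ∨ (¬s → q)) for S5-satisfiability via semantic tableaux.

1. ◇(¬◇r ∨ (¬s → q)), 0
2. ¬◇r ∨ (¬s → q), 1
3. ¬s → q, 1
4. q, 1
Accessibility: 0R0, 0R1, 1R0, 1R1

Satisfiable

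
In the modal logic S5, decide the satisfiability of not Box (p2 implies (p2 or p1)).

1. not Box (p2 implies (p2 or p1)), w0
2. not (p2 implies (p2 or p1)), w1   [neg-Box-rule on 1: fresh world w1, w0Rw1]
3. p2, w1   [neg-implies-rule on 2]
4. not (p2 or p1), w1   [neg-implies-rule on 2]
5. not p2, w1   [neg-or-rule on 4]
6. not p1, w1   [neg-or-rule on 4]
Accessibility: w0Rw0, w0Rw1, w1Rw0, w1Rw1
Branch closes: p2 and not p2 both at w1.
(One branch shown.) All branches close.

Unsatisfiable (every branch closes)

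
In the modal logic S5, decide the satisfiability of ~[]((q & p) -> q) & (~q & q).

Unsatisfiable (every branch closes)

1. ~[]((q & p) -> q) & (~q & q), w0
2. ~[]((q & p) -> q), w0
3. ~q & q, w0
4. ~q, w0
5. q, w0
Accessibility: w0Rw0
Branch closes: q and ~q both at w0.
All branches of the tableau close; one closing branch shown above.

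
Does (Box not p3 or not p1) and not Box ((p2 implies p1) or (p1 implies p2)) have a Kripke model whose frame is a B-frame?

No, unsatisfiable

1. (Box not p3 or not p1) and not Box ((p2 implies p1) or (p1 implies p2)), 0
2. Box not p3 or not p1, 0
3. not Box ((p2 implies p1) or (p1 implies p2)), 0
4. Box not p3, 0
5. not p3, 0
6. not ((p2 implies p1) or (p1 implies p2)), 1
7. not (p2 implies p1), 1
8. not (p1 implies p2), 1
9. p2, 1
10. not p1, 1
11. p1, 1
12. not p2, 1
Accessibility: 0R0, 0R1, 1R0, 1R1
Branch closes: p1 and not p1 both at 1.
All branches of the tableau close; one closing branch shown above.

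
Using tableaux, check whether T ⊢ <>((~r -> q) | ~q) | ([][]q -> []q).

Yes, valid

Tableau for the negation ~(<>((~r -> q) | ~q) | ([][]q -> []q)):
1. ~(<>((~r -> q) | ~q) | ([][]q -> []q)), u
2. ~<>((~r -> q) | ~q), u
3. ~([][]q -> []q), u
4. [][]q, u
5. ~[]q, u
6. ~((~r -> q) | ~q), u
7. ~(~r -> q), u
8. q, u
9. ~r, u
10. ~q, u
Accessibility: uRu
Branch closes: q and ~q both at u.
Every branch of the negation's tableau closes; the branch above is one of them.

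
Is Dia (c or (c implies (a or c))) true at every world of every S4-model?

Tableau for the negation not Dia (c or (c implies (a or c))):
1. not Dia (c or (c implies (a or c))), w0
2. not (c or (c implies (a or c))), w0
3. not c, w0
4. not (c implies (a or c)), w0
5. c, w0
6. not (a or c), w0
Accessibility: w0Rw0
Branch closes: c and not c both at w0.
Every branch of the negation's tableau closes; the branch above is one of them.

Valid in S4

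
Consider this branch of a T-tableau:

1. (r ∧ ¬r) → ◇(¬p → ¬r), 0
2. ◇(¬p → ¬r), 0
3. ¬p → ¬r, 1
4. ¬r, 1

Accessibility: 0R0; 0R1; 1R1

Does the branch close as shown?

Open

No world carries both an atom and its negation.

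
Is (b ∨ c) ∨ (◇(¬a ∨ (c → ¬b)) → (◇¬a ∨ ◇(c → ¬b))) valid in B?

Valid in B

Tableau for the negation ¬((b ∨ c) ∨ (◇(¬a ∨ (c → ¬b)) → (◇¬a ∨ ◇(c → ¬b)))):
1. ¬((b ∨ c) ∨ (◇(¬a ∨ (c → ¬b)) → (◇¬a ∨ ◇(c → ¬b)))), 0
2. ¬(b ∨ c), 0
3. ¬(◇(¬a ∨ (c → ¬b)) → (◇¬a ∨ ◇(c → ¬b))), 0
4. ¬b, 0
5. ¬c, 0
6. ◇(¬a ∨ (c → ¬b)), 0
7. ¬(◇¬a ∨ ◇(c → ¬b)), 0
8. ¬◇¬a, 0
9. ¬◇(c → ¬b), 0
10. a, 0
11. ¬(c → ¬b), 0
12. c, 0
13. b, 0
Accessibility: 0R0
Branch closes: c and ¬c both at 0.
All branches of the negation close; one closing branch shown above.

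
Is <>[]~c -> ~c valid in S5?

Tableau for the negation ~(<>[]~c -> ~c):
1. ~(<>[]~c -> ~c), 0
2. <>[]~c, 0
3. c, 0
4. []~c, 1
5. ~c, 0
Accessibility: 0R0, 0R1, 1R0, 1R1
Branch closes: c and ~c both at 0.
Every branch of the negation's tableau closes; the branch above is one of them.

Valid in S5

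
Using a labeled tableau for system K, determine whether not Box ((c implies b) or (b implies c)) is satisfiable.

Unsatisfiable

1. not Box ((c implies b) or (b implies c)), 0
2. not ((c implies b) or (b implies c)), 1
3. not (c implies b), 1
4. not (b implies c), 1
5. c, 1
6. not b, 1
7. b, 1
8. not c, 1
Accessibility: 0R1
Branch closes: b and not b both at 1.
All branches of the tableau close; one closing branch shown above.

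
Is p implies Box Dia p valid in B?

Valid in B

Tableau for the negation not (p implies Box Dia p):
1. not (p implies Box Dia p), u
2. p, u
3. not Box Dia p, u
4. not Dia p, v
5. not p, u
Accessibility: uRu, uRv, vRu, vRv
Branch closes: p and not p both at u.
Every branch of the negation's tableau closes; the branch above is one of them.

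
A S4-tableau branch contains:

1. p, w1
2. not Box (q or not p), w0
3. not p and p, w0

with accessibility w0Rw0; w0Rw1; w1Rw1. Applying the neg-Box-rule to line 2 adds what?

a fresh world w2 with w0Rw2, and not (q or not p) at w2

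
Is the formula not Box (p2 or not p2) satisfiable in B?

Unsatisfiable

1. not Box (p2 or not p2), 0
2. not (p2 or not p2), 1
3. not p2, 1
4. p2, 1
Accessibility: 0R0, 0R1, 1R0, 1R1
Branch closes: p2 and not p2 both at 1.
(One branch shown.) All branches close.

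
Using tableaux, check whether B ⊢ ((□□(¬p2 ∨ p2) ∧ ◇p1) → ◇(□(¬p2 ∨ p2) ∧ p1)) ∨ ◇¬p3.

Tableau for the negation ¬(((□□(¬p2 ∨ p2) ∧ ◇p1) → ◇(□(¬p2 ∨ p2) ∧ p1)) ∨ ◇¬p3):
1. ¬(((□□(¬p2 ∨ p2) ∧ ◇p1) → ◇(□(¬p2 ∨ p2) ∧ p1)) ∨ ◇¬p3), 0
2. ¬((□□(¬p2 ∨ p2) ∧ ◇p1) → ◇(□(¬p2 ∨ p2) ∧ p1)), 0
3. ¬◇¬p3, 0
4. □□(¬p2 ∨ p2) ∧ ◇p1, 0
5. ¬◇(□(¬p2 ∨ p2) ∧ p1), 0
6. □□(¬p2 ∨ p2), 0
7. ◇p1, 0
8. p3, 0
9. ¬(□(¬p2 ∨ p2) ∧ p1), 0
10. □(¬p2 ∨ p2), 0
11. ¬p2 ∨ p2, 0
12. ¬p1, 0
13. p2, 0
14. p1, 1
15. p3, 1
16. ¬(□(¬p2 ∨ p2) ∧ p1), 1
17. □(¬p2 ∨ p2), 1
18. ¬p2 ∨ p2, 1
19. ¬□(¬p2 ∨ p2), 1
20. p2, 1
21. ¬(¬p2 ∨ p2), 2
22. p2, 2
23. ¬p2, 2
Accessibility: 0R0, 0R1, 1R0, 1R1, 1R2, 2R1, 2R2
Branch closes: p2 and ¬p2 both at 2.
Every branch of the negation's tableau closes; the branch above is one of them.

Yes, valid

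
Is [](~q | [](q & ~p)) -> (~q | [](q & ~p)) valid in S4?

Valid in S4

Tableau for the negation ~([](~q | [](q & ~p)) -> (~q | [](q & ~p))):
1. ~([](~q | [](q & ~p)) -> (~q | [](q & ~p))), w0
2. [](~q | [](q & ~p)), w0
3. ~(~q | [](q & ~p)), w0
4. q, w0
5. ~[](q & ~p), w0
6. ~q | [](q & ~p), w0
7. [](q & ~p), w0
8. q & ~p, w0
9. ~p, w0
10. ~(q & ~p), w1
11. ~q | [](q & ~p), w1
12. q & ~p, w1
13. q, w1
14. ~p, w1
15. p, w1
Accessibility: w0Rw0, w0Rw1, w1Rw1
Branch closes: p and ~p both at w1.
All branches of the negation close; one closing branch shown above.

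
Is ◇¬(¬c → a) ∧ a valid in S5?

Invalid (countermodel exists)

Tableau for the negation ¬(◇¬(¬c → a) ∧ a):
1. ¬(◇¬(¬c → a) ∧ a), u
2. ¬a, u
Accessibility: uRu
The negation has an open branch (countermodel exists).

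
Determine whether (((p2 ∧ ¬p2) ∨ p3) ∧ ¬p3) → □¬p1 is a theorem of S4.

Valid in S4

Tableau for the negation ¬((((p2 ∧ ¬p2) ∨ p3) ∧ ¬p3) → □¬p1):
1. ¬((((p2 ∧ ¬p2) ∨ p3) ∧ ¬p3) → □¬p1), 0
2. ((p2 ∧ ¬p2) ∨ p3) ∧ ¬p3, 0
3. ¬□¬p1, 0
4. (p2 ∧ ¬p2) ∨ p3, 0
5. ¬p3, 0
6. p2 ∧ ¬p2, 0
7. p2, 0
8. ¬p2, 0
Accessibility: 0R0
Branch closes: p2 and ¬p2 both at 0.
All branches of the negation close; one closing branch shown above.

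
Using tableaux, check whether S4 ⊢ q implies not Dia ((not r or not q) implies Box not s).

Tableau for the negation not (q implies not Dia ((not r or not q) implies Box not s)):
1. not (q implies not Dia ((not r or not q) implies Box not s)), 0
2. q, 0
3. Dia ((not r or not q) implies Box not s), 0
4. (not r or not q) implies Box not s, 1
5. Box not s, 1
6. not s, 1
Accessibility: 0R0, 0R1, 1R1
The negation has an open branch (countermodel exists).

Invalid (countermodel exists)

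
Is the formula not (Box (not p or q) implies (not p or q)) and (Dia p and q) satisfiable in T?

1. not (Box (not p or q) implies (not p or q)) and (Dia p and q), 0
2. not (Box (not p or q) implies (not p or q)), 0
3. Dia p and q, 0
4. Box (not p or q), 0
5. not (not p or q), 0
6. Dia p, 0
7. q, 0
8. p, 0
9. not q, 0
Accessibility: 0R0
Branch closes: q and not q both at 0.
(One branch shown.) All branches close.

Unsatisfiable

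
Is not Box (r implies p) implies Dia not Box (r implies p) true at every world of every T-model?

Valid

Tableau for the negation not (not Box (r implies p) implies Dia not Box (r implies p)):
1. not (not Box (r implies p) implies Dia not Box (r implies p)), u
2. not Box (r implies p), u   [neg-implies-rule on 1]
3. not Dia not Box (r implies p), u   [neg-implies-rule on 1]
4. Box (r implies p), u   [neg-Dia-rule on 3 via uRu]
5. r implies p, u   [Box-rule on 4 via uRu]
6. p, u   [implies-rule on 5 (branches; this branch)]
7. not (r implies p), v   [neg-Box-rule on 2: fresh world v, uRv]
8. r, v   [neg-implies-rule on 7]
9. not p, v   [neg-implies-rule on 7]
10. Box (r implies p), v   [neg-Dia-rule on 3 via uRv]
11. r implies p, v   [Box-rule on 4 via uRv]
12. p, v   [implies-rule on 11 (branches; this branch)]
Accessibility: uRu, uRv, vRv
Branch closes: p and not p both at v.
Every branch of the negation's tableau closes; the branch above is one of them.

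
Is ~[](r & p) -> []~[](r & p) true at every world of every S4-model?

Invalid (countermodel exists)

Tableau for the negation ~(~[](r & p) -> []~[](r & p)):
1. ~(~[](r & p) -> []~[](r & p)), w0
2. ~[](r & p), w0   [~->-rule on 1]
3. ~[]~[](r & p), w0   [~->-rule on 1]
4. ~(r & p), w1   [~[]-rule on 2: fresh world w1, w0Rw1]
5. ~p, w1   [~&-rule on 4 (branches; this branch)]
6. [](r & p), w2   [~[]-rule on 3: fresh world w2, w0Rw2]
7. r & p, w2   [[]-rule on 6 via w2Rw2]
8. r, w2   [&-rule on 7]
9. p, w2   [&-rule on 7]
Accessibility: w0Rw0, w0Rw1, w0Rw2, w1Rw1, w2Rw2
The negation has an open branch (countermodel exists).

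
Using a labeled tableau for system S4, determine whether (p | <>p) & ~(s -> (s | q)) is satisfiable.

1. (p | <>p) & ~(s -> (s | q)), w0
2. p | <>p, w0
3. ~(s -> (s | q)), w0
4. s, w0
5. ~(s | q), w0
6. ~s, w0
7. ~q, w0
Accessibility: w0Rw0
Branch closes: s and ~s both at w0.
All branches of the tableau close; one closing branch shown above.

Unsatisfiable (every branch closes)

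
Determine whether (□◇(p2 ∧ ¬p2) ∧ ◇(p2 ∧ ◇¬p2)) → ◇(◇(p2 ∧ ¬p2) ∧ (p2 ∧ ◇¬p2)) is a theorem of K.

Yes, valid

Tableau for the negation ¬((□◇(p2 ∧ ¬p2) ∧ ◇(p2 ∧ ◇¬p2)) → ◇(◇(p2 ∧ ¬p2) ∧ (p2 ∧ ◇¬p2))):
1. ¬((□◇(p2 ∧ ¬p2) ∧ ◇(p2 ∧ ◇¬p2)) → ◇(◇(p2 ∧ ¬p2) ∧ (p2 ∧ ◇¬p2))), 0
2. □◇(p2 ∧ ¬p2) ∧ ◇(p2 ∧ ◇¬p2), 0
3. ¬◇(◇(p2 ∧ ¬p2) ∧ (p2 ∧ ◇¬p2)), 0
4. □◇(p2 ∧ ¬p2), 0
5. ◇(p2 ∧ ◇¬p2), 0
6. p2 ∧ ◇¬p2, 1
7. p2, 1
8. ◇¬p2, 1
9. ¬(◇(p2 ∧ ¬p2) ∧ (p2 ∧ ◇¬p2)), 1
10. ◇(p2 ∧ ¬p2), 1
11. ¬◇(p2 ∧ ¬p2), 1
12. ¬p2, 2
13. ¬(p2 ∧ ¬p2), 2
14. p2 ∧ ¬p2, 3
15. p2, 3
16. ¬p2, 3
Accessibility: 0R1, 1R2, 1R3
Branch closes: p2 and ¬p2 both at 3.
Every branch of the negation's tableau closes; the branch above is one of them.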